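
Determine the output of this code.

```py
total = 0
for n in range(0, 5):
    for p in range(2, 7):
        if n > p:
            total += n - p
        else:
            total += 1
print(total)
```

26

n=0,p=2: not 0>2, total = 0+1 = 1
n=0,p=3: not 0>3, total = 1+1 = 2
n=0,p=4: not 0>4, total = 2+1 = 3
n=0,p=5: not 0>5, total = 3+1 = 4
n=0,p=6: not 0>6, total = 4+1 = 5
n=1,p=2: not 1>2, total = 5+1 = 6
n=1,p=3: not 1>3, total = 6+1 = 7
n=1,p=4: not 1>4, total = 7+1 = 8
n=1,p=5: not 1>5, total = 8+1 = 9
n=1,p=6: not 1>6, total = 9+1 = 10
n=2,p=2: not 2>2, total = 10+1 = 11
n=2,p=3: not 2>3, total = 11+1 = 12
n=2,p=4: not 2>4, total = 12+1 = 13
n=2,p=5: not 2>5, total = 13+1 = 14
n=2,p=6: not 2>6, total = 14+1 = 15
n=3,p=2: 3>2, total = 15+1 = 16
n=3,p=3: not 3>3, total = 16+1 = 17
n=3,p=4: not 3>4, total = 17+1 = 18
n=3,p=5: not 3>5, total = 18+1 = 19
n=3,p=6: not 3>6, total = 19+1 = 20
n=4,p=2: 4>2, total = 20+2 = 22
n=4,p=3: 4>3, total = 22+1 = 23
n=4,p=4: not 4>4, total = 23+1 = 24
n=4,p=5: not 4>5, total = 24+1 = 25
n=4,p=6: not 4>6, total = 25+1 = 26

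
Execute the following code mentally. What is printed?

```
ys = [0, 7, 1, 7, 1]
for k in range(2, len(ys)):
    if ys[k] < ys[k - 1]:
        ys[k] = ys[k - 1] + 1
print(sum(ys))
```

k=2: 1<7, ys[2] = 7+1 = 8 → [0, 7, 8, 7, 1]
k=3: 7<8, ys[3] = 8+1 = 9 → [0, 7, 8, 9, 1]
k=4: 1<9, ys[4] = 9+1 = 10 → [0, 7, 8, 9, 10]
sum = 34

34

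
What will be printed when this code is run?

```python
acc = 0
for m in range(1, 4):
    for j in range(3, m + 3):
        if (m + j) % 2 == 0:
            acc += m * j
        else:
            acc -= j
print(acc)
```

28

m=1,j=3: even sum, acc = 0+3 = 3
m=2,j=3: odd sum, acc = 3-3 = 0
m=2,j=4: even sum, acc = 0+8 = 8
m=3,j=3: even sum, acc = 8+9 = 17
m=3,j=4: odd sum, acc = 17-4 = 13
m=3,j=5: even sum, acc = 13+15 = 28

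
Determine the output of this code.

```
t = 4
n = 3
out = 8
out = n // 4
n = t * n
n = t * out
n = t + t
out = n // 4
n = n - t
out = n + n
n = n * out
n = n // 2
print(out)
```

8

out = 3//4 = 0
n = 4*3 = 12
n = 4*0 = 0
n = 4+4 = 8
out = 8//4 = 2
n = 8-4 = 4
out = 4+4 = 8
n = 4*8 = 32
n = 32//2 = 16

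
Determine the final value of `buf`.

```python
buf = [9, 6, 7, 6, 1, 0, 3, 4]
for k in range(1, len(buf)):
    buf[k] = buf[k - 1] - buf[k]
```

k=1: buf[1] = 9-6 = 3 → [9, 3, 7, 6, 1, 0, 3, 4]
k=2: buf[2] = 3-7 = -4 → [9, 3, -4, 6, 1, 0, 3, 4]
k=3: buf[3] = (-4)-6 = -10 → [9, 3, -4, -10, 1, 0, 3, 4]
k=4: buf[4] = (-10)-1 = -11 → [9, 3, -4, -10, -11, 0, 3, 4]
k=5: buf[5] = (-11)-0 = -11 → [9, 3, -4, -10, -11, -11, 3, 4]
k=6: buf[6] = (-11)-3 = -14 → [9, 3, -4, -10, -11, -11, -14, 4]
k=7: buf[7] = (-14)-4 = -18 → [9, 3, -4, -10, -11, -11, -14, -18]

[9, 3, -4, -10, -11, -11, -14, -18]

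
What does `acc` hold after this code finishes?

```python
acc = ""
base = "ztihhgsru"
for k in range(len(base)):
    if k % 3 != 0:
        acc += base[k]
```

k=0: skip
k=1: add 't' → 't'
k=2: add 'i' → 'ti'
k=3: skip
k=4: add 'h' → 'tih'
k=5: add 'g' → 'tihg'
k=6: skip
k=7: add 'r' → 'tihgr'
k=8: add 'u' → 'tihgru'

'tihgru'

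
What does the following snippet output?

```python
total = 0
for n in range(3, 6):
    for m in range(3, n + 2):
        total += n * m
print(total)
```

n=3,m=3: total = 0+9 = 9
n=3,m=4: total = 9+12 = 21
n=4,m=3: total = 21+12 = 33
n=4,m=4: total = 33+16 = 49
n=4,m=5: total = 49+20 = 69
n=5,m=3: total = 69+15 = 84
n=5,m=4: total = 84+20 = 104
n=5,m=5: total = 104+25 = 129
n=5,m=6: total = 129+30 = 159

159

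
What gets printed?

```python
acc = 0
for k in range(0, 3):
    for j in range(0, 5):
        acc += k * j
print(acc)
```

k=0,j=0: acc = 0+0 = 0
k=0,j=1: acc = 0+0 = 0
k=0,j=2: acc = 0+0 = 0
k=0,j=3: acc = 0+0 = 0
k=0,j=4: acc = 0+0 = 0
k=1,j=0: acc = 0+0 = 0
k=1,j=1: acc = 0+1 = 1
k=1,j=2: acc = 1+2 = 3
k=1,j=3: acc = 3+3 = 6
k=1,j=4: acc = 6+4 = 10
k=2,j=0: acc = 10+0 = 10
k=2,j=1: acc = 10+2 = 12
k=2,j=2: acc = 12+4 = 16
k=2,j=3: acc = 16+6 = 22
k=2,j=4: acc = 22+8 = 30

30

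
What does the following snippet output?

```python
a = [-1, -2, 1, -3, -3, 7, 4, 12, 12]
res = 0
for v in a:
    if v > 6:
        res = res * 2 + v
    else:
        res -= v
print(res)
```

112

v=-1: not >6, res = 0-(-1) = 1
v=-2: not >6, res = 1-(-2) = 3
v=1: not >6, res = 3-1 = 2
v=-3: not >6, res = 2-(-3) = 5
v=-3: not >6, res = 5-(-3) = 8
v=7: >6, res = 8*2+7 = 23
v=4: not >6, res = 23-4 = 19
v=12: >6, res = 19*2+12 = 50
v=12: >6, res = 50*2+12 = 112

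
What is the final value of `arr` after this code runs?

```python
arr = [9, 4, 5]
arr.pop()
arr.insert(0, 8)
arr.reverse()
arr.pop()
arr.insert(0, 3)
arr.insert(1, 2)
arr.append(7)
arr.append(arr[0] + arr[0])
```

pop() removes 5 → [9, 4]
insert 8 at 0 → [8, 9, 4]
reverse → [4, 9, 8]
pop() removes 8 → [4, 9]
insert 3 at 0 → [3, 4, 9]
insert 2 at 1 → [3, 2, 4, 9]
append 7 → [3, 2, 4, 9, 7]
append arr[0]+arr[0] = 3+3 = 6 → [3, 2, 4, 9, 7, 6]

[3, 2, 4, 9, 7, 6]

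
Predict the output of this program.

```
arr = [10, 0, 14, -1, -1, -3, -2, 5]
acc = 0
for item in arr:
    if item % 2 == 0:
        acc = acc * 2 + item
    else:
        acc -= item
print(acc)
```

111

item=10: even, acc = 0*2+10 = 10
item=0: even, acc = 10*2+0 = 20
item=14: even, acc = 20*2+14 = 54
item=-1: not even, acc = 54-(-1) = 55
item=-1: not even, acc = 55-(-1) = 56
item=-3: not even, acc = 56-(-3) = 59
item=-2: even, acc = 59*2+(-2) = 116
item=5: not even, acc = 116-5 = 111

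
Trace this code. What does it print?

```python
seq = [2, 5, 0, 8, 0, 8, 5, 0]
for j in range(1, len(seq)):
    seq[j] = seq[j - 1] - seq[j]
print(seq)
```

[2, -3, -3, -11, -11, -19, -24, -24]

j=1: seq[1] = 2-5 = -3 → [2, -3, 0, 8, 0, 8, 5, 0]
j=2: seq[2] = (-3)-0 = -3 → [2, -3, -3, 8, 0, 8, 5, 0]
j=3: seq[3] = (-3)-8 = -11 → [2, -3, -3, -11, 0, 8, 5, 0]
j=4: seq[4] = (-11)-0 = -11 → [2, -3, -3, -11, -11, 8, 5, 0]
j=5: seq[5] = (-11)-8 = -19 → [2, -3, -3, -11, -11, -19, 5, 0]
j=6: seq[6] = (-19)-5 = -24 → [2, -3, -3, -11, -11, -19, -24, 0]
j=7: seq[7] = (-24)-0 = -24 → [2, -3, -3, -11, -11, -19, -24, -24]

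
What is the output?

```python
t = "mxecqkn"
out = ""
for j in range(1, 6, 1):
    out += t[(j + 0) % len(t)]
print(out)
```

xecqk

j=1: add t[1]='x' → 'x'
j=2: add t[2]='e' → 'xe'
j=3: add t[3]='c' → 'xec'
j=4: add t[4]='q' → 'xecq'
j=5: add t[5]='k' → 'xecqk'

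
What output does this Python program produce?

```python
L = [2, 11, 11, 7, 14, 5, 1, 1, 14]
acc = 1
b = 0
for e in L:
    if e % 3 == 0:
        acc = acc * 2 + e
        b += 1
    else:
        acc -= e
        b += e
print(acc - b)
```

-131

e=2: not %3==0, acc = 1-2 = -1; b=2
e=11: not %3==0, acc = (-1)-11 = -12; b=13
e=11: not %3==0, acc = (-12)-11 = -23; b=24
e=7: not %3==0, acc = (-23)-7 = -30; b=31
e=14: not %3==0, acc = (-30)-14 = -44; b=45
e=5: not %3==0, acc = (-44)-5 = -49; b=50
e=1: not %3==0, acc = (-49)-1 = -50; b=51
e=1: not %3==0, acc = (-50)-1 = -51; b=52
e=14: not %3==0, acc = (-51)-14 = -65; b=66
acc-b = (-65)-66 = -131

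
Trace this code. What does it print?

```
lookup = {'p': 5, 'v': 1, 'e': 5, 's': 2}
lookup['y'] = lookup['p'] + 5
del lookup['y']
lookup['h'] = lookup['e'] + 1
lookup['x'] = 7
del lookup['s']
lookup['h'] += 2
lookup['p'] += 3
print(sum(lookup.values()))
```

29

lookup['y'] = lookup['p']+5 = 10 → {'p': 5, 'v': 1, 'e': 5, 's': 2, 'y': 10}
del 'y' → {'p': 5, 'v': 1, 'e': 5, 's': 2}
lookup['h'] = lookup['e']+1 = 6 → {'p': 5, 'v': 1, 'e': 5, 's': 2, 'h': 6}
lookup['x'] = 7 → {'p': 5, 'v': 1, 'e': 5, 's': 2, 'h': 6, 'x': 7}
del 's' → {'p': 5, 'v': 1, 'e': 5, 'h': 6, 'x': 7}
lookup['h'] = 6+2 = 8 → {'p': 5, 'v': 1, 'e': 5, 'h': 8, 'x': 7}
lookup['p'] = 5+3 = 8 → {'p': 8, 'v': 1, 'e': 5, 'h': 8, 'x': 7}
sum of values = 29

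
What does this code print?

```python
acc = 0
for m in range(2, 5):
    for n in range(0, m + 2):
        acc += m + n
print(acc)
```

78

m=2,n=0: acc = 0+2 = 2
m=2,n=1: acc = 2+3 = 5
m=2,n=2: acc = 5+4 = 9
m=2,n=3: acc = 9+5 = 14
m=3,n=0: acc = 14+3 = 17
m=3,n=1: acc = 17+4 = 21
m=3,n=2: acc = 21+5 = 26
m=3,n=3: acc = 26+6 = 32
m=3,n=4: acc = 32+7 = 39
m=4,n=0: acc = 39+4 = 43
m=4,n=1: acc = 43+5 = 48
m=4,n=2: acc = 48+6 = 54
m=4,n=3: acc = 54+7 = 61
m=4,n=4: acc = 61+8 = 69
m=4,n=5: acc = 69+9 = 78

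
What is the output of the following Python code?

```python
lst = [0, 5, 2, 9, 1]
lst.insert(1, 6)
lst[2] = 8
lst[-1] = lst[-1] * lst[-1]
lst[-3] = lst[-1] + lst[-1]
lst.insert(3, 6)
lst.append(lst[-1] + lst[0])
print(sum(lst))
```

insert 6 at 1 → [0, 6, 5, 2, 9, 1]
lst[2] = 8 → [0, 6, 8, 2, 9, 1]
lst[-1] = lst[-1]*lst[-1] = 1*1 = 1 → [0, 6, 8, 2, 9, 1]
lst[-3] = lst[-1]+lst[-1] = 1+1 = 2 → [0, 6, 8, 2, 9, 1]
insert 6 at 3 → [0, 6, 8, 6, 2, 9, 1]
append lst[-1]+lst[0] = 1+0 = 1 → [0, 6, 8, 6, 2, 9, 1, 1]
sum = 33

33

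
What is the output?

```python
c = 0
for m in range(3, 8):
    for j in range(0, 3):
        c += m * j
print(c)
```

75

m=3,j=0: c = 0+0 = 0
m=3,j=1: c = 0+3 = 3
m=3,j=2: c = 3+6 = 9
m=4,j=0: c = 9+0 = 9
m=4,j=1: c = 9+4 = 13
m=4,j=2: c = 13+8 = 21
m=5,j=0: c = 21+0 = 21
m=5,j=1: c = 21+5 = 26
m=5,j=2: c = 26+10 = 36
m=6,j=0: c = 36+0 = 36
m=6,j=1: c = 36+6 = 42
m=6,j=2: c = 42+12 = 54
m=7,j=0: c = 54+0 = 54
m=7,j=1: c = 54+7 = 61
m=7,j=2: c = 61+14 = 75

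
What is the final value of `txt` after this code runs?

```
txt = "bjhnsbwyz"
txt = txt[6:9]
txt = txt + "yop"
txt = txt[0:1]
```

'w'

slice [6:9] → 'wyz'
+ 'yop' → 'wyzyop'
slice [0:1] → 'w'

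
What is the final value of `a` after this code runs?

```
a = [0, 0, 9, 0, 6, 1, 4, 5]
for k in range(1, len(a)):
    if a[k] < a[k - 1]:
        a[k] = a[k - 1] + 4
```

k=1: 0>=0, unchanged → [0, 0, 9, 0, 6, 1, 4, 5]
k=2: 9>=0, unchanged → [0, 0, 9, 0, 6, 1, 4, 5]
k=3: 0<9, a[3] = 9+4 = 13 → [0, 0, 9, 13, 6, 1, 4, 5]
k=4: 6<13, a[4] = 13+4 = 17 → [0, 0, 9, 13, 17, 1, 4, 5]
k=5: 1<17, a[5] = 17+4 = 21 → [0, 0, 9, 13, 17, 21, 4, 5]
k=6: 4<21, a[6] = 21+4 = 25 → [0, 0, 9, 13, 17, 21, 25, 5]
k=7: 5<25, a[7] = 25+4 = 29 → [0, 0, 9, 13, 17, 21, 25, 29]

[0, 0, 9, 13, 17, 21, 25, 29]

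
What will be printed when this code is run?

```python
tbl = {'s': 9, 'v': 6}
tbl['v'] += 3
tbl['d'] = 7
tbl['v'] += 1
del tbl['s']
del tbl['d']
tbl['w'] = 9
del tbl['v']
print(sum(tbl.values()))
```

9

tbl['v'] = 6+3 = 9 → {'s': 9, 'v': 9}
tbl['d'] = 7 → {'s': 9, 'v': 9, 'd': 7}
tbl['v'] = 9+1 = 10 → {'s': 9, 'v': 10, 'd': 7}
del 's' → {'v': 10, 'd': 7}
del 'd' → {'v': 10}
tbl['w'] = 9 → {'v': 10, 'w': 9}
del 'v' → {'w': 9}
sum of values = 9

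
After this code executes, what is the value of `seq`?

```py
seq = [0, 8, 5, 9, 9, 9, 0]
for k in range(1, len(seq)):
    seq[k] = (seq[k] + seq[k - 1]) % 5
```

k=1: seq[1] = (8+0)%5 = 3 → [0, 3, 5, 9, 9, 9, 0]
k=2: seq[2] = (5+3)%5 = 3 → [0, 3, 3, 9, 9, 9, 0]
k=3: seq[3] = (9+3)%5 = 2 → [0, 3, 3, 2, 9, 9, 0]
k=4: seq[4] = (9+2)%5 = 1 → [0, 3, 3, 2, 1, 9, 0]
k=5: seq[5] = (9+1)%5 = 0 → [0, 3, 3, 2, 1, 0, 0]
k=6: seq[6] = (0+0)%5 = 0 → [0, 3, 3, 2, 1, 0, 0]

[0, 3, 3, 2, 1, 0, 0]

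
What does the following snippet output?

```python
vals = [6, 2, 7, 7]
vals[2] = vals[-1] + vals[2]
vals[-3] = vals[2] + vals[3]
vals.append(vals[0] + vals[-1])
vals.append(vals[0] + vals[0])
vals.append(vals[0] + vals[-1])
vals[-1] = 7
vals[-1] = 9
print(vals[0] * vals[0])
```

vals[2] = vals[-1]+vals[2] = 7+7 = 14 → [6, 2, 14, 7]
vals[-3] = vals[2]+vals[3] = 14+7 = 21 → [6, 21, 14, 7]
append vals[0]+vals[-1] = 6+7 = 13 → [6, 21, 14, 7, 13]
append vals[0]+vals[0] = 6+6 = 12 → [6, 21, 14, 7, 13, 12]
append vals[0]+vals[-1] = 6+12 = 18 → [6, 21, 14, 7, 13, 12, 18]
vals[-1] = 7 → [6, 21, 14, 7, 13, 12, 7]
vals[-1] = 9 → [6, 21, 14, 7, 13, 12, 9]
vals[0]*vals[0] = 6*6 = 36

36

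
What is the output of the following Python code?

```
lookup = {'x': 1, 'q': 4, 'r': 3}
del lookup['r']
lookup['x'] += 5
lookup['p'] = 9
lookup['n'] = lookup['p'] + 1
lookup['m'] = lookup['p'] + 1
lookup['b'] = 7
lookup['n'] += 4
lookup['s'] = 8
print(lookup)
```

{'x': 6, 'q': 4, 'p': 9, 'n': 14, 'm': 10, 'b': 7, 's': 8}

del 'r' → {'x': 1, 'q': 4}
lookup['x'] = 1+5 = 6 → {'x': 6, 'q': 4}
lookup['p'] = 9 → {'x': 6, 'q': 4, 'p': 9}
lookup['n'] = lookup['p']+1 = 10 → {'x': 6, 'q': 4, 'p': 9, 'n': 10}
lookup['m'] = lookup['p']+1 = 10 → {'x': 6, 'q': 4, 'p': 9, 'n': 10, 'm': 10}
lookup['b'] = 7 → {'x': 6, 'q': 4, 'p': 9, 'n': 10, 'm': 10, 'b': 7}
lookup['n'] = 10+4 = 14 → {'x': 6, 'q': 4, 'p': 9, 'n': 14, 'm': 10, 'b': 7}
lookup['s'] = 8 → {'x': 6, 'q': 4, 'p': 9, 'n': 14, 'm': 10, 'b': 7, 's': 8}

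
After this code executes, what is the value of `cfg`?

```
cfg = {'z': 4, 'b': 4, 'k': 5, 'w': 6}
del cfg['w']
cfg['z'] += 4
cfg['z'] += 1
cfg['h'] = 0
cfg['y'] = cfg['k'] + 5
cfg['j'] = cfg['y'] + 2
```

{'z': 9, 'b': 4, 'k': 5, 'h': 0, 'y': 10, 'j': 12}

del 'w' → {'z': 4, 'b': 4, 'k': 5}
cfg['z'] = 4+4 = 8 → {'z': 8, 'b': 4, 'k': 5}
cfg['z'] = 8+1 = 9 → {'z': 9, 'b': 4, 'k': 5}
cfg['h'] = 0 → {'z': 9, 'b': 4, 'k': 5, 'h': 0}
cfg['y'] = cfg['k']+5 = 10 → {'z': 9, 'b': 4, 'k': 5, 'h': 0, 'y': 10}
cfg['j'] = cfg['y']+2 = 12 → {'z': 9, 'b': 4, 'k': 5, 'h': 0, 'y': 10, 'j': 12}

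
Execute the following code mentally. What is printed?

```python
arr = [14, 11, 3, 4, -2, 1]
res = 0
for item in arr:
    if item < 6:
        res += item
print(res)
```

6

item=14: not <6
item=11: not <6
item=3: <6, res = 0+3 = 3
item=4: <6, res = 3+4 = 7
item=-2: <6, res = 7+(-2) = 5
item=1: <6, res = 5+1 = 6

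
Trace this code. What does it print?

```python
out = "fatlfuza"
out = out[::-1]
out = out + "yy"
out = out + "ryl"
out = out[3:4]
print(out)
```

f

reverse → 'azufltaf'
+ 'yy' → 'azufltafyy'
+ 'ryl' → 'azufltafyyryl'
slice [3:4] → 'f'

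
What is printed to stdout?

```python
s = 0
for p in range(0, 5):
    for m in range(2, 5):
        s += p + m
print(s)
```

p=0,m=2: s = 0+2 = 2
p=0,m=3: s = 2+3 = 5
p=0,m=4: s = 5+4 = 9
p=1,m=2: s = 9+3 = 12
p=1,m=3: s = 12+4 = 16
p=1,m=4: s = 16+5 = 21
p=2,m=2: s = 21+4 = 25
p=2,m=3: s = 25+5 = 30
p=2,m=4: s = 30+6 = 36
p=3,m=2: s = 36+5 = 41
p=3,m=3: s = 41+6 = 47
p=3,m=4: s = 47+7 = 54
p=4,m=2: s = 54+6 = 60
p=4,m=3: s = 60+7 = 67
p=4,m=4: s = 67+8 = 75

75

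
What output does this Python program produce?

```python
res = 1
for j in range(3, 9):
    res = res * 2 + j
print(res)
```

j=3: res = 1*2+3 = 5
j=4: res = 5*2+4 = 14
j=5: res = 14*2+5 = 33
j=6: res = 33*2+6 = 72
j=7: res = 72*2+7 = 151
j=8: res = 151*2+8 = 310

310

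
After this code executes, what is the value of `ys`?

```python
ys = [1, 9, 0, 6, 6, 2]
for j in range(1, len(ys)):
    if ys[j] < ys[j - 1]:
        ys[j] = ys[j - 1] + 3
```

[1, 9, 12, 15, 18, 21]

j=1: 9>=1, unchanged → [1, 9, 0, 6, 6, 2]
j=2: 0<9, ys[2] = 9+3 = 12 → [1, 9, 12, 6, 6, 2]
j=3: 6<12, ys[3] = 12+3 = 15 → [1, 9, 12, 15, 6, 2]
j=4: 6<15, ys[4] = 15+3 = 18 → [1, 9, 12, 15, 18, 2]
j=5: 2<18, ys[5] = 18+3 = 21 → [1, 9, 12, 15, 18, 21]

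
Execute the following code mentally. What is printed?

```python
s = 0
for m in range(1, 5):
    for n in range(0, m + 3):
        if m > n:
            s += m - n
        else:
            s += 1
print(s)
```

m=1,n=0: 1>0, s = 0+1 = 1
m=1,n=1: not 1>1, s = 1+1 = 2
m=1,n=2: not 1>2, s = 2+1 = 3
m=1,n=3: not 1>3, s = 3+1 = 4
m=2,n=0: 2>0, s = 4+2 = 6
m=2,n=1: 2>1, s = 6+1 = 7
m=2,n=2: not 2>2, s = 7+1 = 8
m=2,n=3: not 2>3, s = 8+1 = 9
m=2,n=4: not 2>4, s = 9+1 = 10
m=3,n=0: 3>0, s = 10+3 = 13
m=3,n=1: 3>1, s = 13+2 = 15
m=3,n=2: 3>2, s = 15+1 = 16
m=3,n=3: not 3>3, s = 16+1 = 17
m=3,n=4: not 3>4, s = 17+1 = 18
m=3,n=5: not 3>5, s = 18+1 = 19
m=4,n=0: 4>0, s = 19+4 = 23
m=4,n=1: 4>1, s = 23+3 = 26
m=4,n=2: 4>2, s = 26+2 = 28
m=4,n=3: 4>3, s = 28+1 = 29
m=4,n=4: not 4>4, s = 29+1 = 30
m=4,n=5: not 4>5, s = 30+1 = 31
m=4,n=6: not 4>6, s = 31+1 = 32

32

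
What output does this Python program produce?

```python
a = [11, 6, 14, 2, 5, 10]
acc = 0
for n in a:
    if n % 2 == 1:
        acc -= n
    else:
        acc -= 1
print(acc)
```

-20

n=11: odd, acc = 0-11 = -11
n=6: not odd, acc = (-11)-1 = -12
n=14: not odd, acc = (-12)-1 = -13
n=2: not odd, acc = (-13)-1 = -14
n=5: odd, acc = (-14)-5 = -19
n=10: not odd, acc = (-19)-1 = -20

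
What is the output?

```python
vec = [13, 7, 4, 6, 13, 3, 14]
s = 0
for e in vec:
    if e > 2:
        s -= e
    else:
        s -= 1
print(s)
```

-60

e=13: >2, s = 0-13 = -13
e=7: >2, s = (-13)-7 = -20
e=4: >2, s = (-20)-4 = -24
e=6: >2, s = (-24)-6 = -30
e=13: >2, s = (-30)-13 = -43
e=3: >2, s = (-43)-3 = -46
e=14: >2, s = (-46)-14 = -60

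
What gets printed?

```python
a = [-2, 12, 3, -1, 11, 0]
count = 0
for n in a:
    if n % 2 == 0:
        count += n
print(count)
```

10

n=-2: even, count = 0+(-2) = -2
n=12: even, count = (-2)+12 = 10
n=3: not even
n=-1: not even
n=11: not even
n=0: even, count = 10+0 = 10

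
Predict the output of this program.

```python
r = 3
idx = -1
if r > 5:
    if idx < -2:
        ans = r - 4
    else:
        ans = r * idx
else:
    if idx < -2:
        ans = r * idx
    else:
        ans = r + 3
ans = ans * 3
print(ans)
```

r=3, idx=-1
r > 5 is False; idx < -2 is False
→ ans = r + 3 = 6
ans = 6*3 = 18

18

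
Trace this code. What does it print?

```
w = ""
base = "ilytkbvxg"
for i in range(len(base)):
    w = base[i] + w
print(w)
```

gxvbktyli

i=0: prepend 'i' → 'i'
i=1: prepend 'l' → 'li'
i=2: prepend 'y' → 'yli'
i=3: prepend 't' → 'tyli'
i=4: prepend 'k' → 'ktyli'
i=5: prepend 'b' → 'bktyli'
i=6: prepend 'v' → 'vbktyli'
i=7: prepend 'x' → 'xvbktyli'
i=8: prepend 'g' → 'gxvbktyli'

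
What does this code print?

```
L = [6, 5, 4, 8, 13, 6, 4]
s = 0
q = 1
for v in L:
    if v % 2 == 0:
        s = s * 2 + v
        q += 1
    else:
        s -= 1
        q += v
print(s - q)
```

132

v=6: even, s = 0*2+6 = 6; q=2
v=5: not even, s = 6-1 = 5; q=7
v=4: even, s = 5*2+4 = 14; q=8
v=8: even, s = 14*2+8 = 36; q=9
v=13: not even, s = 36-1 = 35; q=22
v=6: even, s = 35*2+6 = 76; q=23
v=4: even, s = 76*2+4 = 156; q=24
s-q = 156-24 = 132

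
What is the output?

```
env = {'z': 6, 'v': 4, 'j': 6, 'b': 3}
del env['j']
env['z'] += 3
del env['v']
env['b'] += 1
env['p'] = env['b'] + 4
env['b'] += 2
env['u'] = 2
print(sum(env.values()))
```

25

del 'j' → {'z': 6, 'v': 4, 'b': 3}
env['z'] = 6+3 = 9 → {'z': 9, 'v': 4, 'b': 3}
del 'v' → {'z': 9, 'b': 3}
env['b'] = 3+1 = 4 → {'z': 9, 'b': 4}
env['p'] = env['b']+4 = 8 → {'z': 9, 'b': 4, 'p': 8}
env['b'] = 4+2 = 6 → {'z': 9, 'b': 6, 'p': 8}
env['u'] = 2 → {'z': 9, 'b': 6, 'p': 8, 'u': 2}
sum of values = 25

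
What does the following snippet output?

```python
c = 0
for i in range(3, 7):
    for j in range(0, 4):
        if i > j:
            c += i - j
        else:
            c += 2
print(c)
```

i=3,j=0: 3>0, c = 0+3 = 3
i=3,j=1: 3>1, c = 3+2 = 5
i=3,j=2: 3>2, c = 5+1 = 6
i=3,j=3: not 3>3, c = 6+2 = 8
i=4,j=0: 4>0, c = 8+4 = 12
i=4,j=1: 4>1, c = 12+3 = 15
i=4,j=2: 4>2, c = 15+2 = 17
i=4,j=3: 4>3, c = 17+1 = 18
i=5,j=0: 5>0, c = 18+5 = 23
i=5,j=1: 5>1, c = 23+4 = 27
i=5,j=2: 5>2, c = 27+3 = 30
i=5,j=3: 5>3, c = 30+2 = 32
i=6,j=0: 6>0, c = 32+6 = 38
i=6,j=1: 6>1, c = 38+5 = 43
i=6,j=2: 6>2, c = 43+4 = 47
i=6,j=3: 6>3, c = 47+3 = 50

50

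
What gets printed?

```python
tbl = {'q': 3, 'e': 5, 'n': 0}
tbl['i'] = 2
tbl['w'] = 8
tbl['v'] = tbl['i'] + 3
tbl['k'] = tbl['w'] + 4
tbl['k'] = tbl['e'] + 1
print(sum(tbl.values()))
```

tbl['i'] = 2 → {'q': 3, 'e': 5, 'n': 0, 'i': 2}
tbl['w'] = 8 → {'q': 3, 'e': 5, 'n': 0, 'i': 2, 'w': 8}
tbl['v'] = tbl['i']+3 = 5 → {'q': 3, 'e': 5, 'n': 0, 'i': 2, 'w': 8, 'v': 5}
tbl['k'] = tbl['w']+4 = 12 → {'q': 3, 'e': 5, 'n': 0, 'i': 2, 'w': 8, 'v': 5, 'k': 12}
tbl['k'] = tbl['e']+1 = 6 → {'q': 3, 'e': 5, 'n': 0, 'i': 2, 'w': 8, 'v': 5, 'k': 6}
sum of values = 29

29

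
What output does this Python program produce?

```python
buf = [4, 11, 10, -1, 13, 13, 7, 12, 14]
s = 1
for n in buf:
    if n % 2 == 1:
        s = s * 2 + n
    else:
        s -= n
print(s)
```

-29

n=4: not odd, s = 1-4 = -3
n=11: odd, s = (-3)*2+11 = 5
n=10: not odd, s = 5-10 = -5
n=-1: odd, s = (-5)*2+(-1) = -11
n=13: odd, s = (-11)*2+13 = -9
n=13: odd, s = (-9)*2+13 = -5
n=7: odd, s = (-5)*2+7 = -3
n=12: not odd, s = (-3)-12 = -15
n=14: not odd, s = (-15)-14 = -29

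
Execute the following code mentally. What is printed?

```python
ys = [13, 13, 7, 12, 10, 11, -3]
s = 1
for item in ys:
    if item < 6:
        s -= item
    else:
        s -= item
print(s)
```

-62

item=13: not <6, s = 1-13 = -12
item=13: not <6, s = (-12)-13 = -25
item=7: not <6, s = (-25)-7 = -32
item=12: not <6, s = (-32)-12 = -44
item=10: not <6, s = (-44)-10 = -54
item=11: not <6, s = (-54)-11 = -65
item=-3: <6, s = (-65)-(-3) = -62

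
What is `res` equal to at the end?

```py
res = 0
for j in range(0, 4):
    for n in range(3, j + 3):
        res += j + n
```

j=1,n=3: res = 0+4 = 4
j=2,n=3: res = 4+5 = 9
j=2,n=4: res = 9+6 = 15
j=3,n=3: res = 15+6 = 21
j=3,n=4: res = 21+7 = 28
j=3,n=5: res = 28+8 = 36

36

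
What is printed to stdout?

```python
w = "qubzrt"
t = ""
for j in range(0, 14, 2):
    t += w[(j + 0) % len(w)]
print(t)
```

j=0: add w[0]='q' → 'q'
j=2: add w[2]='b' → 'qb'
j=4: add w[4]='r' → 'qbr'
j=6: add w[0]='q' → 'qbrq'
j=8: add w[2]='b' → 'qbrqb'
j=10: add w[4]='r' → 'qbrqbr'
j=12: add w[0]='q' → 'qbrqbrq'

qbrqbrq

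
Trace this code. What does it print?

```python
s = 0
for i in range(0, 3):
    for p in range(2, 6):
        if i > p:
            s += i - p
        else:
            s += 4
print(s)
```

i=0,p=2: not 0>2, s = 0+4 = 4
i=0,p=3: not 0>3, s = 4+4 = 8
i=0,p=4: not 0>4, s = 8+4 = 12
i=0,p=5: not 0>5, s = 12+4 = 16
i=1,p=2: not 1>2, s = 16+4 = 20
i=1,p=3: not 1>3, s = 20+4 = 24
i=1,p=4: not 1>4, s = 24+4 = 28
i=1,p=5: not 1>5, s = 28+4 = 32
i=2,p=2: not 2>2, s = 32+4 = 36
i=2,p=3: not 2>3, s = 36+4 = 40
i=2,p=4: not 2>4, s = 40+4 = 44
i=2,p=5: not 2>5, s = 44+4 = 48

48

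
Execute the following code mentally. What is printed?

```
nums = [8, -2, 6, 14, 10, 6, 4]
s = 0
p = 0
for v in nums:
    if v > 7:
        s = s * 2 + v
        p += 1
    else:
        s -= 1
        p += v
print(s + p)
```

77

v=8: >7, s = 0*2+8 = 8; p=1
v=-2: not >7, s = 8-1 = 7; p=-1
v=6: not >7, s = 7-1 = 6; p=5
v=14: >7, s = 6*2+14 = 26; p=6
v=10: >7, s = 26*2+10 = 62; p=7
v=6: not >7, s = 62-1 = 61; p=13
v=4: not >7, s = 61-1 = 60; p=17
s+p = 60+17 = 77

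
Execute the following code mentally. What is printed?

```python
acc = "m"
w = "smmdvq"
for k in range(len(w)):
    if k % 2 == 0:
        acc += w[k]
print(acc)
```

msmv

k=0: add 's' → 'ms'
k=1: skip
k=2: add 'm' → 'msm'
k=3: skip
k=4: add 'v' → 'msmv'
k=5: skip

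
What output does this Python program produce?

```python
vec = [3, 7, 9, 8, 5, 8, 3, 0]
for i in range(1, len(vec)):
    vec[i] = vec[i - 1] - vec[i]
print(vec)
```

i=1: vec[1] = 3-7 = -4 → [3, -4, 9, 8, 5, 8, 3, 0]
i=2: vec[2] = (-4)-9 = -13 → [3, -4, -13, 8, 5, 8, 3, 0]
i=3: vec[3] = (-13)-8 = -21 → [3, -4, -13, -21, 5, 8, 3, 0]
i=4: vec[4] = (-21)-5 = -26 → [3, -4, -13, -21, -26, 8, 3, 0]
i=5: vec[5] = (-26)-8 = -34 → [3, -4, -13, -21, -26, -34, 3, 0]
i=6: vec[6] = (-34)-3 = -37 → [3, -4, -13, -21, -26, -34, -37, 0]
i=7: vec[7] = (-37)-0 = -37 → [3, -4, -13, -21, -26, -34, -37, -37]

[3, -4, -13, -21, -26, -34, -37, -37]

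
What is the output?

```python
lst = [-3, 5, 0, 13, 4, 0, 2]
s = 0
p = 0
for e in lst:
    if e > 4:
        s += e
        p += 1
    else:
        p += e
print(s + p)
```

e=-3: not >4; p=-3
e=5: >4, s = 0+5 = 5; p=-2
e=0: not >4; p=-2
e=13: >4, s = 5+13 = 18; p=-1
e=4: not >4; p=3
e=0: not >4; p=3
e=2: not >4; p=5
s+p = 18+5 = 23

23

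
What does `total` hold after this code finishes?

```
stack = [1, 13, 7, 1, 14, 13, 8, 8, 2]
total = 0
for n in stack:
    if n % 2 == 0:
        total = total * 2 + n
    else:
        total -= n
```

-294

n=1: not even, total = 0-1 = -1
n=13: not even, total = (-1)-13 = -14
n=7: not even, total = (-14)-7 = -21
n=1: not even, total = (-21)-1 = -22
n=14: even, total = (-22)*2+14 = -30
n=13: not even, total = (-30)-13 = -43
n=8: even, total = (-43)*2+8 = -78
n=8: even, total = (-78)*2+8 = -148
n=2: even, total = (-148)*2+2 = -294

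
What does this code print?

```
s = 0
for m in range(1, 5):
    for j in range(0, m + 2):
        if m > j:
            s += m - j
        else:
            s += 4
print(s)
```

m=1,j=0: 1>0, s = 0+1 = 1
m=1,j=1: not 1>1, s = 1+4 = 5
m=1,j=2: not 1>2, s = 5+4 = 9
m=2,j=0: 2>0, s = 9+2 = 11
m=2,j=1: 2>1, s = 11+1 = 12
m=2,j=2: not 2>2, s = 12+4 = 16
m=2,j=3: not 2>3, s = 16+4 = 20
m=3,j=0: 3>0, s = 20+3 = 23
m=3,j=1: 3>1, s = 23+2 = 25
m=3,j=2: 3>2, s = 25+1 = 26
m=3,j=3: not 3>3, s = 26+4 = 30
m=3,j=4: not 3>4, s = 30+4 = 34
m=4,j=0: 4>0, s = 34+4 = 38
m=4,j=1: 4>1, s = 38+3 = 41
m=4,j=2: 4>2, s = 41+2 = 43
m=4,j=3: 4>3, s = 43+1 = 44
m=4,j=4: not 4>4, s = 44+4 = 48
m=4,j=5: not 4>5, s = 48+4 = 52

52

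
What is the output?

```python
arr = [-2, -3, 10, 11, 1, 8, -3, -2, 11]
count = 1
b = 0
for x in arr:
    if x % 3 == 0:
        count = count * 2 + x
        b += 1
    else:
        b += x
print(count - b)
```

-44

x=-2: not %3==0; b=-2
x=-3: %3==0, count = 1*2+(-3) = -1; b=-1
x=10: not %3==0; b=9
x=11: not %3==0; b=20
x=1: not %3==0; b=21
x=8: not %3==0; b=29
x=-3: %3==0, count = (-1)*2+(-3) = -5; b=30
x=-2: not %3==0; b=28
x=11: not %3==0; b=39
count-b = (-5)-39 = -44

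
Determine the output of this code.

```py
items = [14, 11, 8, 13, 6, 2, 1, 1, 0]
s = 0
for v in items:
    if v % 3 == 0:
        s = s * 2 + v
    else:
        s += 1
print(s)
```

v=14: not %3==0, s = 0+1 = 1
v=11: not %3==0, s = 1+1 = 2
v=8: not %3==0, s = 2+1 = 3
v=13: not %3==0, s = 3+1 = 4
v=6: %3==0, s = 4*2+6 = 14
v=2: not %3==0, s = 14+1 = 15
v=1: not %3==0, s = 15+1 = 16
v=1: not %3==0, s = 16+1 = 17
v=0: %3==0, s = 17*2+0 = 34

34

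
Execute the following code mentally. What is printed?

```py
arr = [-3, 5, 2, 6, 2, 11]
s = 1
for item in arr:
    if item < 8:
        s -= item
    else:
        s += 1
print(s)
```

-10

item=-3: <8, s = 1-(-3) = 4
item=5: <8, s = 4-5 = -1
item=2: <8, s = (-1)-2 = -3
item=6: <8, s = (-3)-6 = -9
item=2: <8, s = (-9)-2 = -11
item=11: not <8, s = (-11)+1 = -10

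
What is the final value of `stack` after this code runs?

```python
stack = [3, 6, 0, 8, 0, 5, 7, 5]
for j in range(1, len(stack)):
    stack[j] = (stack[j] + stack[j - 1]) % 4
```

[3, 1, 1, 1, 1, 2, 1, 2]

j=1: stack[1] = (6+3)%4 = 1 → [3, 1, 0, 8, 0, 5, 7, 5]
j=2: stack[2] = (0+1)%4 = 1 → [3, 1, 1, 8, 0, 5, 7, 5]
j=3: stack[3] = (8+1)%4 = 1 → [3, 1, 1, 1, 0, 5, 7, 5]
j=4: stack[4] = (0+1)%4 = 1 → [3, 1, 1, 1, 1, 5, 7, 5]
j=5: stack[5] = (5+1)%4 = 2 → [3, 1, 1, 1, 1, 2, 7, 5]
j=6: stack[6] = (7+2)%4 = 1 → [3, 1, 1, 1, 1, 2, 1, 5]
j=7: stack[7] = (5+1)%4 = 2 → [3, 1, 1, 1, 1, 2, 1, 2]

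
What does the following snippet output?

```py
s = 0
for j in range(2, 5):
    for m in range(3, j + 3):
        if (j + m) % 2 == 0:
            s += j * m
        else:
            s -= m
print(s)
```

57

j=2,m=3: odd sum, s = 0-3 = -3
j=2,m=4: even sum, s = (-3)+8 = 5
j=3,m=3: even sum, s = 5+9 = 14
j=3,m=4: odd sum, s = 14-4 = 10
j=3,m=5: even sum, s = 10+15 = 25
j=4,m=3: odd sum, s = 25-3 = 22
j=4,m=4: even sum, s = 22+16 = 38
j=4,m=5: odd sum, s = 38-5 = 33
j=4,m=6: even sum, s = 33+24 = 57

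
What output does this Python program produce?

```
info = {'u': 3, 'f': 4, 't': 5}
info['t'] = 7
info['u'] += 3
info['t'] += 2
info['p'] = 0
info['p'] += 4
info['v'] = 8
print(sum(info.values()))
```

31

info['t'] = 7 → {'u': 3, 'f': 4, 't': 7}
info['u'] = 3+3 = 6 → {'u': 6, 'f': 4, 't': 7}
info['t'] = 7+2 = 9 → {'u': 6, 'f': 4, 't': 9}
info['p'] = 0 → {'u': 6, 'f': 4, 't': 9, 'p': 0}
info['p'] = 0+4 = 4 → {'u': 6, 'f': 4, 't': 9, 'p': 4}
info['v'] = 8 → {'u': 6, 'f': 4, 't': 9, 'p': 4, 'v': 8}
sum of values = 31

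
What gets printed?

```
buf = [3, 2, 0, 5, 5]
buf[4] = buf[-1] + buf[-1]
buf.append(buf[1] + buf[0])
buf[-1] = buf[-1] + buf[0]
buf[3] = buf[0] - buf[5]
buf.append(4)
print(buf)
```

[3, 2, 0, -5, 10, 8, 4]

buf[4] = buf[-1]+buf[-1] = 5+5 = 10 → [3, 2, 0, 5, 10]
append buf[1]+buf[0] = 2+3 = 5 → [3, 2, 0, 5, 10, 5]
buf[-1] = buf[-1]+buf[0] = 5+3 = 8 → [3, 2, 0, 5, 10, 8]
buf[3] = buf[0]-buf[5] = 3-8 = -5 → [3, 2, 0, -5, 10, 8]
append 4 → [3, 2, 0, -5, 10, 8, 4]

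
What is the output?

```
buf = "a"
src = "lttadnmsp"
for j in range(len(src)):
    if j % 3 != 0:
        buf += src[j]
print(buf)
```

j=0: skip
j=1: add 't' → 'at'
j=2: add 't' → 'att'
j=3: skip
j=4: add 'd' → 'attd'
j=5: add 'n' → 'attdn'
j=6: skip
j=7: add 's' → 'attdns'
j=8: add 'p' → 'attdnsp'

attdnsp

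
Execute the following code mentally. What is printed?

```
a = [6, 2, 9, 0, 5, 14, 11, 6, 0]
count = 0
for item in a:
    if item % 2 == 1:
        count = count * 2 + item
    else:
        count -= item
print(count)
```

-41

item=6: not odd, count = 0-6 = -6
item=2: not odd, count = (-6)-2 = -8
item=9: odd, count = (-8)*2+9 = -7
item=0: not odd, count = (-7)-0 = -7
item=5: odd, count = (-7)*2+5 = -9
item=14: not odd, count = (-9)-14 = -23
item=11: odd, count = (-23)*2+11 = -35
item=6: not odd, count = (-35)-6 = -41
item=0: not odd, count = (-41)-0 = -41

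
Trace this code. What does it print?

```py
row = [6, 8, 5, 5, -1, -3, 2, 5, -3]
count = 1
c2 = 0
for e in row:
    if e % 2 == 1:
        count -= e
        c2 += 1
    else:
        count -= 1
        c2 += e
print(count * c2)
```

e=6: not odd, count = 1-1 = 0; c2=6
e=8: not odd, count = 0-1 = -1; c2=14
e=5: odd, count = (-1)-5 = -6; c2=15
e=5: odd, count = (-6)-5 = -11; c2=16
e=-1: odd, count = (-11)-(-1) = -10; c2=17
e=-3: odd, count = (-10)-(-3) = -7; c2=18
e=2: not odd, count = (-7)-1 = -8; c2=20
e=5: odd, count = (-8)-5 = -13; c2=21
e=-3: odd, count = (-13)-(-3) = -10; c2=22
count*c2 = (-10)*22 = -220

-220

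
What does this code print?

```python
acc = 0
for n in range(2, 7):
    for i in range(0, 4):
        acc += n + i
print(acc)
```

n=2,i=0: acc = 0+2 = 2
n=2,i=1: acc = 2+3 = 5
n=2,i=2: acc = 5+4 = 9
n=2,i=3: acc = 9+5 = 14
n=3,i=0: acc = 14+3 = 17
n=3,i=1: acc = 17+4 = 21
n=3,i=2: acc = 21+5 = 26
n=3,i=3: acc = 26+6 = 32
n=4,i=0: acc = 32+4 = 36
n=4,i=1: acc = 36+5 = 41
n=4,i=2: acc = 41+6 = 47
n=4,i=3: acc = 47+7 = 54
n=5,i=0: acc = 54+5 = 59
n=5,i=1: acc = 59+6 = 65
n=5,i=2: acc = 65+7 = 72
n=5,i=3: acc = 72+8 = 80
n=6,i=0: acc = 80+6 = 86
n=6,i=1: acc = 86+7 = 93
n=6,i=2: acc = 93+8 = 101
n=6,i=3: acc = 101+9 = 110

110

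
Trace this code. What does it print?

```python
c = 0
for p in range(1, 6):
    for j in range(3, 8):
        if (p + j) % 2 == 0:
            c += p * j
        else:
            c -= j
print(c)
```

p=1,j=3: even sum, c = 0+3 = 3
p=1,j=4: odd sum, c = 3-4 = -1
p=1,j=5: even sum, c = (-1)+5 = 4
p=1,j=6: odd sum, c = 4-6 = -2
p=1,j=7: even sum, c = (-2)+7 = 5
p=2,j=3: odd sum, c = 5-3 = 2
p=2,j=4: even sum, c = 2+8 = 10
p=2,j=5: odd sum, c = 10-5 = 5
p=2,j=6: even sum, c = 5+12 = 17
p=2,j=7: odd sum, c = 17-7 = 10
p=3,j=3: even sum, c = 10+9 = 19
p=3,j=4: odd sum, c = 19-4 = 15
p=3,j=5: even sum, c = 15+15 = 30
p=3,j=6: odd sum, c = 30-6 = 24
p=3,j=7: even sum, c = 24+21 = 45
p=4,j=3: odd sum, c = 45-3 = 42
p=4,j=4: even sum, c = 42+16 = 58
p=4,j=5: odd sum, c = 58-5 = 53
p=4,j=6: even sum, c = 53+24 = 77
p=4,j=7: odd sum, c = 77-7 = 70
p=5,j=3: even sum, c = 70+15 = 85
p=5,j=4: odd sum, c = 85-4 = 81
p=5,j=5: even sum, c = 81+25 = 106
p=5,j=6: odd sum, c = 106-6 = 100
p=5,j=7: even sum, c = 100+35 = 135

135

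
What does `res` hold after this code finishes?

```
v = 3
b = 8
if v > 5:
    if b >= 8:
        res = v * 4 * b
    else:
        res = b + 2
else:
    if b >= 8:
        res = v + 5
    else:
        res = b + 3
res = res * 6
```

48

v=3, b=8
v > 5 is False; b >= 8 is True
→ res = v + 5 = 8
res = 8*6 = 48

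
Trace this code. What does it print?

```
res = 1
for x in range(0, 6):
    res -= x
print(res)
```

x=0: res = 1-0 = 1
x=1: res = 1-1 = 0
x=2: res = 0-2 = -2
x=3: res = (-2)-3 = -5
x=4: res = (-5)-4 = -9
x=5: res = (-9)-5 = -14

-14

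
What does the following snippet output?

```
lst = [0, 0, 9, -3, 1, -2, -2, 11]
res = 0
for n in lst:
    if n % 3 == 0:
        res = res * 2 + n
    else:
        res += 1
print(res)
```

n=0: %3==0, res = 0*2+0 = 0
n=0: %3==0, res = 0*2+0 = 0
n=9: %3==0, res = 0*2+9 = 9
n=-3: %3==0, res = 9*2+(-3) = 15
n=1: not %3==0, res = 15+1 = 16
n=-2: not %3==0, res = 16+1 = 17
n=-2: not %3==0, res = 17+1 = 18
n=11: not %3==0, res = 18+1 = 19

19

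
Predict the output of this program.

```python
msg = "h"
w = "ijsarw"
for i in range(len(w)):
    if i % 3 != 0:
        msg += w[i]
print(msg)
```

i=0: skip
i=1: add 'j' → 'hj'
i=2: add 's' → 'hjs'
i=3: skip
i=4: add 'r' → 'hjsr'
i=5: add 'w' → 'hjsrw'

hjsrw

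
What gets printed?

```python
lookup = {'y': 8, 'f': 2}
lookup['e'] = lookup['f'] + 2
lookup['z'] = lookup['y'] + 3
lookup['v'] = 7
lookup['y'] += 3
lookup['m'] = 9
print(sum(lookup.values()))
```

44

lookup['e'] = lookup['f']+2 = 4 → {'y': 8, 'f': 2, 'e': 4}
lookup['z'] = lookup['y']+3 = 11 → {'y': 8, 'f': 2, 'e': 4, 'z': 11}
lookup['v'] = 7 → {'y': 8, 'f': 2, 'e': 4, 'z': 11, 'v': 7}
lookup['y'] = 8+3 = 11 → {'y': 11, 'f': 2, 'e': 4, 'z': 11, 'v': 7}
lookup['m'] = 9 → {'y': 11, 'f': 2, 'e': 4, 'z': 11, 'v': 7, 'm': 9}
sum of values = 44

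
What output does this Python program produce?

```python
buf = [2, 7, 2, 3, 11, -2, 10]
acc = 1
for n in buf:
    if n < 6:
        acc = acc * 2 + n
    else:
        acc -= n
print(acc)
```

-44

n=2: <6, acc = 1*2+2 = 4
n=7: not <6, acc = 4-7 = -3
n=2: <6, acc = (-3)*2+2 = -4
n=3: <6, acc = (-4)*2+3 = -5
n=11: not <6, acc = (-5)-11 = -16
n=-2: <6, acc = (-16)*2+(-2) = -34
n=10: not <6, acc = (-34)-10 = -44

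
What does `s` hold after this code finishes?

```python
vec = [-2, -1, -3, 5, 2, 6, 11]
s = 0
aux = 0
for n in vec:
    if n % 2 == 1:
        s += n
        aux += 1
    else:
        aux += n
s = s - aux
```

n=-2: not odd; aux=-2
n=-1: odd, s = 0+(-1) = -1; aux=-1
n=-3: odd, s = (-1)+(-3) = -4; aux=0
n=5: odd, s = (-4)+5 = 1; aux=1
n=2: not odd; aux=3
n=6: not odd; aux=9
n=11: odd, s = 1+11 = 12; aux=10
s-aux = 12-10 = 2

2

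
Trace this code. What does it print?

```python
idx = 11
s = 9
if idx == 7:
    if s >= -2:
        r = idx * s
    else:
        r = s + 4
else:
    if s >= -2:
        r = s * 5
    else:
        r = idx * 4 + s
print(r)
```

45

idx=11, s=9
idx == 7 is False; s >= -2 is True
→ r = s * 5 = 45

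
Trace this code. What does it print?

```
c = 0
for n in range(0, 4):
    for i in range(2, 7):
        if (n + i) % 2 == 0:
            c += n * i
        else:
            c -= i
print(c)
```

16

n=0,i=2: even sum, c = 0+0 = 0
n=0,i=3: odd sum, c = 0-3 = -3
n=0,i=4: even sum, c = (-3)+0 = -3
n=0,i=5: odd sum, c = (-3)-5 = -8
n=0,i=6: even sum, c = (-8)+0 = -8
n=1,i=2: odd sum, c = (-8)-2 = -10
n=1,i=3: even sum, c = (-10)+3 = -7
n=1,i=4: odd sum, c = (-7)-4 = -11
n=1,i=5: even sum, c = (-11)+5 = -6
n=1,i=6: odd sum, c = (-6)-6 = -12
n=2,i=2: even sum, c = (-12)+4 = -8
n=2,i=3: odd sum, c = (-8)-3 = -11
n=2,i=4: even sum, c = (-11)+8 = -3
n=2,i=5: odd sum, c = (-3)-5 = -8
n=2,i=6: even sum, c = (-8)+12 = 4
n=3,i=2: odd sum, c = 4-2 = 2
n=3,i=3: even sum, c = 2+9 = 11
n=3,i=4: odd sum, c = 11-4 = 7
n=3,i=5: even sum, c = 7+15 = 22
n=3,i=6: odd sum, c = 22-6 = 16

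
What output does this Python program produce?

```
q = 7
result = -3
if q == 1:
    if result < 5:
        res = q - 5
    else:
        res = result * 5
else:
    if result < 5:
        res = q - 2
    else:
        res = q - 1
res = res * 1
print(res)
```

5

q=7, result=-3
q == 1 is False; result < 5 is True
→ res = q - 2 = 5
res = 5*1 = 5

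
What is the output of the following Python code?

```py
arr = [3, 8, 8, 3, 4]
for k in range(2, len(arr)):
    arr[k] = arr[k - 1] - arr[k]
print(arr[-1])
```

k=2: arr[2] = 8-8 = 0 → [3, 8, 0, 3, 4]
k=3: arr[3] = 0-3 = -3 → [3, 8, 0, -3, 4]
k=4: arr[4] = (-3)-4 = -7 → [3, 8, 0, -3, -7]

-7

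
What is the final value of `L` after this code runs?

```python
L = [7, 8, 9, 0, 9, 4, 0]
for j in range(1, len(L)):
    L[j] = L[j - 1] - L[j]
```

[7, -1, -10, -10, -19, -23, -23]

j=1: L[1] = 7-8 = -1 → [7, -1, 9, 0, 9, 4, 0]
j=2: L[2] = (-1)-9 = -10 → [7, -1, -10, 0, 9, 4, 0]
j=3: L[3] = (-10)-0 = -10 → [7, -1, -10, -10, 9, 4, 0]
j=4: L[4] = (-10)-9 = -19 → [7, -1, -10, -10, -19, 4, 0]
j=5: L[5] = (-19)-4 = -23 → [7, -1, -10, -10, -19, -23, 0]
j=6: L[6] = (-23)-0 = -23 → [7, -1, -10, -10, -19, -23, -23]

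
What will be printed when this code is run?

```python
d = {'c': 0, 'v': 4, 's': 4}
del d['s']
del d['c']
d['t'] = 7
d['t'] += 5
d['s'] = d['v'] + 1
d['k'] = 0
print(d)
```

del 's' → {'c': 0, 'v': 4}
del 'c' → {'v': 4}
d['t'] = 7 → {'v': 4, 't': 7}
d['t'] = 7+5 = 12 → {'v': 4, 't': 12}
d['s'] = d['v']+1 = 5 → {'v': 4, 't': 12, 's': 5}
d['k'] = 0 → {'v': 4, 't': 12, 's': 5, 'k': 0}

{'v': 4, 't': 12, 's': 5, 'k': 0}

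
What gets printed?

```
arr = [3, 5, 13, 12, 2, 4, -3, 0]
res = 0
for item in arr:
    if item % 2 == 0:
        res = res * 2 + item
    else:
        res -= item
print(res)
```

item=3: not even, res = 0-3 = -3
item=5: not even, res = (-3)-5 = -8
item=13: not even, res = (-8)-13 = -21
item=12: even, res = (-21)*2+12 = -30
item=2: even, res = (-30)*2+2 = -58
item=4: even, res = (-58)*2+4 = -112
item=-3: not even, res = (-112)-(-3) = -109
item=0: even, res = (-109)*2+0 = -218

-218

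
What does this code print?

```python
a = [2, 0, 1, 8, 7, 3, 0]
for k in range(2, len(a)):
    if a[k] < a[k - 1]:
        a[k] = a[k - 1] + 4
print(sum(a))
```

k=2: 1>=0, unchanged → [2, 0, 1, 8, 7, 3, 0]
k=3: 8>=1, unchanged → [2, 0, 1, 8, 7, 3, 0]
k=4: 7<8, a[4] = 8+4 = 12 → [2, 0, 1, 8, 12, 3, 0]
k=5: 3<12, a[5] = 12+4 = 16 → [2, 0, 1, 8, 12, 16, 0]
k=6: 0<16, a[6] = 16+4 = 20 → [2, 0, 1, 8, 12, 16, 20]
sum = 59

59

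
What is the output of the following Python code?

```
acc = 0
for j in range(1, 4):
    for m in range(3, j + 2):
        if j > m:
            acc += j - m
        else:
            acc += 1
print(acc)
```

j=2,m=3: not 2>3, acc = 0+1 = 1
j=3,m=3: not 3>3, acc = 1+1 = 2
j=3,m=4: not 3>4, acc = 2+1 = 3

3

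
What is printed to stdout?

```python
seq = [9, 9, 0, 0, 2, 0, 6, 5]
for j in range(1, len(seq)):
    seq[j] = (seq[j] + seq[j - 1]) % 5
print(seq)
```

[9, 3, 3, 3, 0, 0, 1, 1]

j=1: seq[1] = (9+9)%5 = 3 → [9, 3, 0, 0, 2, 0, 6, 5]
j=2: seq[2] = (0+3)%5 = 3 → [9, 3, 3, 0, 2, 0, 6, 5]
j=3: seq[3] = (0+3)%5 = 3 → [9, 3, 3, 3, 2, 0, 6, 5]
j=4: seq[4] = (2+3)%5 = 0 → [9, 3, 3, 3, 0, 0, 6, 5]
j=5: seq[5] = (0+0)%5 = 0 → [9, 3, 3, 3, 0, 0, 6, 5]
j=6: seq[6] = (6+0)%5 = 1 → [9, 3, 3, 3, 0, 0, 1, 5]
j=7: seq[7] = (5+1)%5 = 1 → [9, 3, 3, 3, 0, 0, 1, 1]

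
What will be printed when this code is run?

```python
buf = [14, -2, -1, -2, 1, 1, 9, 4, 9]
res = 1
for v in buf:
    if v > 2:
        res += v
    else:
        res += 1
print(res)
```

v=14: >2, res = 1+14 = 15
v=-2: not >2, res = 15+1 = 16
v=-1: not >2, res = 16+1 = 17
v=-2: not >2, res = 17+1 = 18
v=1: not >2, res = 18+1 = 19
v=1: not >2, res = 19+1 = 20
v=9: >2, res = 20+9 = 29
v=4: >2, res = 29+4 = 33
v=9: >2, res = 33+9 = 42

42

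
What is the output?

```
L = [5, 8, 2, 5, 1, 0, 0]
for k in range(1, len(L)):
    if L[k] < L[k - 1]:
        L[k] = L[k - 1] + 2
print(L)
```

k=1: 8>=5, unchanged → [5, 8, 2, 5, 1, 0, 0]
k=2: 2<8, L[2] = 8+2 = 10 → [5, 8, 10, 5, 1, 0, 0]
k=3: 5<10, L[3] = 10+2 = 12 → [5, 8, 10, 12, 1, 0, 0]
k=4: 1<12, L[4] = 12+2 = 14 → [5, 8, 10, 12, 14, 0, 0]
k=5: 0<14, L[5] = 14+2 = 16 → [5, 8, 10, 12, 14, 16, 0]
k=6: 0<16, L[6] = 16+2 = 18 → [5, 8, 10, 12, 14, 16, 18]

[5, 8, 10, 12, 14, 16, 18]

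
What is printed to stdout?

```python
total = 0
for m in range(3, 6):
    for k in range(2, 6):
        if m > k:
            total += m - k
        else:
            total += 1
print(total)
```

16

m=3,k=2: 3>2, total = 0+1 = 1
m=3,k=3: not 3>3, total = 1+1 = 2
m=3,k=4: not 3>4, total = 2+1 = 3
m=3,k=5: not 3>5, total = 3+1 = 4
m=4,k=2: 4>2, total = 4+2 = 6
m=4,k=3: 4>3, total = 6+1 = 7
m=4,k=4: not 4>4, total = 7+1 = 8
m=4,k=5: not 4>5, total = 8+1 = 9
m=5,k=2: 5>2, total = 9+3 = 12
m=5,k=3: 5>3, total = 12+2 = 14
m=5,k=4: 5>4, total = 14+1 = 15
m=5,k=5: not 5>5, total = 15+1 = 16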